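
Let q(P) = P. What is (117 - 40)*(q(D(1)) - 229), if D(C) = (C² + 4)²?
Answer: -15708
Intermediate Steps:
D(C) = (4 + C²)²
(117 - 40)*(q(D(1)) - 229) = (117 - 40)*((4 + 1²)² - 229) = 77*((4 + 1)² - 229) = 77*(5² - 229) = 77*(25 - 229) = 77*(-204) = -15708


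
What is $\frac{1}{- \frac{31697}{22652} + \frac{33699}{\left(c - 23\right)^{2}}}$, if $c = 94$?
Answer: $\frac{114188732}{603565171} \approx 0.18919$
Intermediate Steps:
$\frac{1}{- \frac{31697}{22652} + \frac{33699}{\left(c - 23\right)^{2}}} = \frac{1}{- \frac{31697}{22652} + \frac{33699}{\left(94 - 23\right)^{2}}} = \frac{1}{\left(-31697\right) \frac{1}{22652} + \frac{33699}{71^{2}}} = \frac{1}{- \frac{31697}{22652} + \frac{33699}{5041}} = \frac{1}{\frac{603565171}{114188732}} = \frac{114188732}{603565171}$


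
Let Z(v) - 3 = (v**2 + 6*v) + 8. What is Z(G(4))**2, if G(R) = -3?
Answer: 4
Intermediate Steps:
Z(v) = 11 + v**2 + 6*v (Z(v) = 3 + ((v**2 + 6*v) + 8) = 3 + (8 + v**2 + 6*v) = 11 + v**2 + 6*v)
Z(G(4))**2 = (11 + (-3)**2 + 6*(-3))**2 = (11 + 9 - 18)**2 = 2**2 = 4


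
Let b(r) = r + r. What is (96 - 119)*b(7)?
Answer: -322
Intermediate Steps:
b(r) = 2*r
(96 - 119)*b(7) = (96 - 119)*(2*7) = -23*14 = -322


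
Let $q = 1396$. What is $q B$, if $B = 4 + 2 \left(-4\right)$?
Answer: $-5584$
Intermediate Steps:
$B = -4$ ($B = 4 - 8 = -4$)
$q B = 1396 \left(-4\right) = -5584$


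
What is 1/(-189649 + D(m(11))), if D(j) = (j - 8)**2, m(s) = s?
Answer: -1/189640 ≈ -5.2731e-6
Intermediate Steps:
D(j) = (-8 + j)**2
1/(-189649 + D(m(11))) = 1/(-189649 + (-8 + 11)**2) = 1/(-189649 + 3**2) = 1/(-189649 + 9) = 1/(-189640) = -1/189640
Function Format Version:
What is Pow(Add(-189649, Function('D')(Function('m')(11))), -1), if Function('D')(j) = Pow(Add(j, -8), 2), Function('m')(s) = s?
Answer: Rational(-1, 189640) ≈ -5.2731e-6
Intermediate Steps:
Function('D')(j) = Pow(Add(-8, j), 2)
Pow(Add(-189649, Function('D')(Function('m')(11))), -1) = Pow(Add(-189649, Pow(Add(-8, 11), 2)), -1) = Pow(Add(-189649, Pow(3, 2)), -1) = Pow(Add(-189649, 9), -1) = Pow(-189640, -1) = Rational(-1, 189640)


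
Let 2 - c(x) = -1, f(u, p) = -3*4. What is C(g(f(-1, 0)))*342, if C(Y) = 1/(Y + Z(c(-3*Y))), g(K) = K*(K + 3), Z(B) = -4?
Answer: 171/52 ≈ 3.2885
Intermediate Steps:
f(u, p) = -12
c(x) = 3 (c(x) = 2 - 1*(-1) = 2 + 1 = 3)
g(K) = K*(3 + K)
C(Y) = 1/(-4 + Y) (C(Y) = 1/(Y - 4) = 1/(-4 + Y))
C(g(f(-1, 0)))*342 = 342/(-4 - 12*(3 - 12)) = 342/(-4 - 12*(-9)) = 342/(-4 + 108) = 342/104 = (1/104)*342 = 171/52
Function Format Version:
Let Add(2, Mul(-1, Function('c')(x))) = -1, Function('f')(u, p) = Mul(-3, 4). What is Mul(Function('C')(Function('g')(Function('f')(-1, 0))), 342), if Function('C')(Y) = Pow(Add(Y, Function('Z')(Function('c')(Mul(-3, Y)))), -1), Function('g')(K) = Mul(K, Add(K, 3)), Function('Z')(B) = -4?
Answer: Rational(171, 52) ≈ 3.2885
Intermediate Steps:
Function('f')(u, p) = -12
Function('c')(x) = 3 (Function('c')(x) = Add(2, Mul(-1, -1)) = Add(2, 1) = 3)
Function('g')(K) = Mul(K, Add(3, K))
Function('C')(Y) = Pow(Add(-4, Y), -1) (Function('C')(Y) = Pow(Add(Y, -4), -1) = Pow(Add(-4, Y), -1))
Mul(Function('C')(Function('g')(Function('f')(-1, 0))), 342) = Mul(Pow(Add(-4, Mul(-12, Add(3, -12))), -1), 342) = Mul(Pow(Add(-4, Mul(-12, -9)), -1), 342) = Mul(Pow(Add(-4, 108), -1), 342) = Mul(Pow(104, -1), 342) = Mul(Rational(1, 104), 342) = Rational(171, 52)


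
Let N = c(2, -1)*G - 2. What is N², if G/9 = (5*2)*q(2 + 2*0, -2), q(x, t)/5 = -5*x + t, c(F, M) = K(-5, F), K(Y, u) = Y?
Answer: 728892004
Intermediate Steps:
c(F, M) = -5
q(x, t) = -25*x + 5*t (q(x, t) = 5*(-5*x + t) = 5*(t - 5*x) = -25*x + 5*t)
G = -5400 (G = 9*((5*2)*(-25*(2 + 2*0) + 5*(-2))) = 9*(10*(-25*(2 + 0) - 10)) = 9*(10*(-25*2 - 10)) = 9*(10*(-50 - 10)) = 9*(10*(-60)) = 9*(-600) = -5400)
N = 26998 (N = -5*(-5400) - 2 = 27000 - 2 = 26998)
N² = 26998² = 728892004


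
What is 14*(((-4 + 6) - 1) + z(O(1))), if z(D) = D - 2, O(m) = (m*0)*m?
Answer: -14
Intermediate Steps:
O(m) = 0 (O(m) = 0*m = 0)
z(D) = -2 + D
14*(((-4 + 6) - 1) + z(O(1))) = 14*(((-4 + 6) - 1) + (-2 + 0)) = 14*((2 - 1) - 2) = 14*(1 - 2) = 14*(-1) = -14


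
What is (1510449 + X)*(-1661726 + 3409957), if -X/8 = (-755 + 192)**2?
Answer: -1792466488993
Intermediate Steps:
X = -2535752 (X = -8*(-755 + 192)**2 = -8*(-563)**2 = -8*316969 = -2535752)
(1510449 + X)*(-1661726 + 3409957) = (1510449 - 2535752)*(-1661726 + 3409957) = -1025303*1748231 = -1792466488993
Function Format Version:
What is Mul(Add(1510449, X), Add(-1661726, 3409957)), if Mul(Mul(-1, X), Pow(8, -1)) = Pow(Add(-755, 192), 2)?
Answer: -1792466488993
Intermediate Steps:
X = -2535752 (X = Mul(-8, Pow(Add(-755, 192), 2)) = Mul(-8, Pow(-563, 2)) = Mul(-8, 316969) = -2535752)
Mul(Add(1510449, X), Add(-1661726, 3409957)) = Mul(Add(1510449, -2535752), Add(-1661726, 3409957)) = Mul(-1025303, 1748231) = -1792466488993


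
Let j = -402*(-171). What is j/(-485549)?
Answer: -1026/7247 ≈ -0.14158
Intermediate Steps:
j = 68742
j/(-485549) = 68742/(-485549) = 68742*(-1/485549) = -1026/7247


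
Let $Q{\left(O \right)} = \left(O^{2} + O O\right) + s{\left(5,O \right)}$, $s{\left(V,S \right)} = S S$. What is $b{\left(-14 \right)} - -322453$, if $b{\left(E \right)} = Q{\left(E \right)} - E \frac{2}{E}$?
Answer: $323039$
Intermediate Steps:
$s{\left(V,S \right)} = S^{2}$
$Q{\left(O \right)} = 3 O^{2}$ ($Q{\left(O \right)} = \left(O^{2} + O O\right) + O^{2} = \left(O^{2} + O^{2}\right) + O^{2} = 2 O^{2} + O^{2} = 3 O^{2}$)
$b{\left(E \right)} = -2 + 3 E^{2}$ ($b{\left(E \right)} = 3 E^{2} - E \frac{2}{E} = 3 E^{2} - 2 = -2 + 3 E^{2}$)
$b{\left(-14 \right)} - -322453 = \left(-2 + 3 \left(-14\right)^{2}\right) - -322453 = \left(-2 + 3 \cdot 196\right) + 322453 = \left(-2 + 588\right) + 322453 = 586 + 322453 = 323039$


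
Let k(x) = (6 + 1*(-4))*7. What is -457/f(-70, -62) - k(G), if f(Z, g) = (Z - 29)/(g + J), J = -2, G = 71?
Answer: -30634/99 ≈ -309.43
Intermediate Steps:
f(Z, g) = (-29 + Z)/(-2 + g) (f(Z, g) = (Z - 29)/(g - 2) = (-29 + Z)/(-2 + g))
k(x) = 14 (k(x) = (6 - 4)*7 = 2*7 = 14)
-457/f(-70, -62) - k(G) = -457*(-2 - 62)/(-29 - 70) - 1*14 = -457/(-99/(-64)) - 14 = -457/((-1/64*(-99))) - 14 = -457/99/64 - 14 = -457*64/99 - 14 = -29248/99 - 14 = -30634/99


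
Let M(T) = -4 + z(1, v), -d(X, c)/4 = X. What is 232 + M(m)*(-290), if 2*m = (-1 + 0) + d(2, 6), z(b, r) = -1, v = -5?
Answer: 1682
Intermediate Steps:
d(X, c) = -4*X
m = -9/2 (m = ((-1 + 0) - 4*2)/2 = (-1 - 8)/2 = (½)*(-9) = -9/2 ≈ -4.5000)
M(T) = -5 (M(T) = -4 - 1 = -5)
232 + M(m)*(-290) = 232 - 5*(-290) = 232 + 1450 = 1682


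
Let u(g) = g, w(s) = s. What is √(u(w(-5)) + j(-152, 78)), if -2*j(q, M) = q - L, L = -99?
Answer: √86/2 ≈ 4.6368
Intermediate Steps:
j(q, M) = -99/2 - q/2 (j(q, M) = -(q - 1*(-99))/2 = -(q + 99)/2 = -(99 + q)/2 = -99/2 - q/2)
√(u(w(-5)) + j(-152, 78)) = √(-5 + (-99/2 - ½*(-152))) = √(-5 + (-99/2 + 76)) = √(-5 + 53/2) = √(43/2) = √86/2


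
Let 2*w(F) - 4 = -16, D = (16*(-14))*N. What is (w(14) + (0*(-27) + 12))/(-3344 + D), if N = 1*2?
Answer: -1/632 ≈ -0.0015823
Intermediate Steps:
N = 2
D = -448 (D = (16*(-14))*2 = -224*2 = -448)
w(F) = -6 (w(F) = 2 + (½)*(-16) = 2 - 8 = -6)
(w(14) + (0*(-27) + 12))/(-3344 + D) = (-6 + (0*(-27) + 12))/(-3344 - 448) = (-6 + (0 + 12))/(-3792) = (-6 + 12)*(-1/3792) = 6*(-1/3792) = -1/632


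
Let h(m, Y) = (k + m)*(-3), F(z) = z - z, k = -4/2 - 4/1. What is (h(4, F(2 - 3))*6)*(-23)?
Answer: -828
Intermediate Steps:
k = -6 (k = -4*1/2 - 4*1 = -2 - 4 = -6)
F(z) = 0
h(m, Y) = 18 - 3*m (h(m, Y) = (-6 + m)*(-3) = 18 - 3*m)
(h(4, F(2 - 3))*6)*(-23) = ((18 - 3*4)*6)*(-23) = ((18 - 12)*6)*(-23) = (6*6)*(-23) = 36*(-23) = -828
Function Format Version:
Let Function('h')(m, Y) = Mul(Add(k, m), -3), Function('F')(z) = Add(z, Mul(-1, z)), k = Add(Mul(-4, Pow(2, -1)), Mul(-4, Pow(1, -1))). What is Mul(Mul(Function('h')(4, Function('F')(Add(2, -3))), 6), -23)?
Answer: -828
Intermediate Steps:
k = -6 (k = Add(Mul(-4, Rational(1, 2)), Mul(-4, 1)) = Add(-2, -4) = -6)
Function('F')(z) = 0
Function('h')(m, Y) = Add(18, Mul(-3, m)) (Function('h')(m, Y) = Mul(Add(-6, m), -3) = Add(18, Mul(-3, m)))
Mul(Mul(Function('h')(4, Function('F')(Add(2, -3))), 6), -23) = Mul(Mul(Add(18, Mul(-3, 4)), 6), -23) = Mul(Mul(Add(18, -12), 6), -23) = Mul(Mul(6, 6), -23) = Mul(36, -23) = -828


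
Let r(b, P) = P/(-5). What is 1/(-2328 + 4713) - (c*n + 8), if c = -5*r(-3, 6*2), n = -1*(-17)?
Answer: -505619/2385 ≈ -212.00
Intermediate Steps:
r(b, P) = -P/5 (r(b, P) = P*(-1/5) = -P/5)
n = 17
c = 12 (c = -(-1)*6*2 = -(-1)*12 = -5*(-12/5) = 12)
1/(-2328 + 4713) - (c*n + 8) = 1/(-2328 + 4713) - (12*17 + 8) = 1/2385 - (204 + 8) = 1/2385 - 1*212 = 1/2385 - 212 = -505619/2385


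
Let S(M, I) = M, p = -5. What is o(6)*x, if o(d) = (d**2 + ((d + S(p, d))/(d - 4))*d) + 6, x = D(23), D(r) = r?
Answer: 1035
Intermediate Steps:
x = 23
o(d) = 6 + d**2 + d*(-5 + d)/(-4 + d) (o(d) = (d**2 + ((d - 5)/(d - 4))*d) + 6 = (d**2 + ((-5 + d)/(-4 + d))*d) + 6 = (d**2 + d*(-5 + d)/(-4 + d)) + 6 = 6 + d**2 + d*(-5 + d)/(-4 + d))
o(6)*x = ((-24 + 6 + 6**3 - 3*6**2)/(-4 + 6))*23 = ((-24 + 6 + 216 - 3*36)/2)*23 = ((-24 + 6 + 216 - 108)/2)*23 = ((1/2)*90)*23 = 45*23 = 1035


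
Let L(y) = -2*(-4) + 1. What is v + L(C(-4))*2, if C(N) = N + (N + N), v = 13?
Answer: 31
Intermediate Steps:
C(N) = 3*N (C(N) = N + 2*N = 3*N)
L(y) = 9 (L(y) = 8 + 1 = 9)
v + L(C(-4))*2 = 13 + 9*2 = 13 + 18 = 31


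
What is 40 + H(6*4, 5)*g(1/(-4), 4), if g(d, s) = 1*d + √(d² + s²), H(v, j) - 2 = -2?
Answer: 40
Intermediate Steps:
H(v, j) = 0 (H(v, j) = 2 - 2 = 0)
g(d, s) = d + √(d² + s²)
40 + H(6*4, 5)*g(1/(-4), 4) = 40 + 0*(1/(-4) + √((1/(-4))² + 4²)) = 40 + 0*(-¼ + √((-¼)² + 16)) = 40 + 0*(-¼ + √(1/16 + 16)) = 40 + 0*(-¼ + √(257/16)) = 40 + 0*(-¼ + √257/4) = 40 + 0 = 40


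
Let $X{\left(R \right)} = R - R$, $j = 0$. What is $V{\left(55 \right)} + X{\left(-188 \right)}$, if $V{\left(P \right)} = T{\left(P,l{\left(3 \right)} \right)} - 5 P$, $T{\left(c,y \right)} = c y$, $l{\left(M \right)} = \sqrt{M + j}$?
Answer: $-275 + 55 \sqrt{3} \approx -179.74$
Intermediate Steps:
$l{\left(M \right)} = \sqrt{M}$ ($l{\left(M \right)} = \sqrt{M + 0} = \sqrt{M}$)
$X{\left(R \right)} = 0$
$V{\left(P \right)} = - 5 P + P \sqrt{3}$ ($V{\left(P \right)} = P \sqrt{3} - 5 P = - 5 P + P \sqrt{3}$)
$V{\left(55 \right)} + X{\left(-188 \right)} = 55 \left(-5 + \sqrt{3}\right) + 0 = \left(-275 + 55 \sqrt{3}\right) + 0 = -275 + 55 \sqrt{3}$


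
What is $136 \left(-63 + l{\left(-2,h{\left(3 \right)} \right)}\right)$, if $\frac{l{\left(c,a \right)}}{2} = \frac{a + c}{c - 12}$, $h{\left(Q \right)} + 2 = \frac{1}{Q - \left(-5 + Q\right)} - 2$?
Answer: $- \frac{295936}{35} \approx -8455.3$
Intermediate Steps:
$h{\left(Q \right)} = - \frac{19}{5}$ ($h{\left(Q \right)} = -2 - \left(2 - \frac{1}{Q - \left(-5 + Q\right)}\right) = -2 - \left(2 - \frac{1}{5}\right) = -2 + \left(\frac{1}{5} - 2\right) = -2 - \frac{9}{5} = - \frac{19}{5}$)
$l{\left(c,a \right)} = \frac{2 \left(a + c\right)}{-12 + c}$ ($l{\left(c,a \right)} = 2 \frac{a + c}{c - 12} = 2 \frac{a + c}{-12 + c} = \frac{2 \left(a + c\right)}{-12 + c}$)
$136 \left(-63 + l{\left(-2,h{\left(3 \right)} \right)}\right) = 136 \left(-63 + \frac{2 \left(- \frac{19}{5} - 2\right)}{-12 - 2}\right) = 136 \left(-63 + 2 \frac{1}{-14} \left(- \frac{29}{5}\right)\right) = 136 \left(-63 + 2 \left(- \frac{1}{14}\right) \left(- \frac{29}{5}\right)\right) = 136 \left(-63 + \frac{29}{35}\right) = 136 \left(- \frac{2176}{35}\right) = - \frac{295936}{35}$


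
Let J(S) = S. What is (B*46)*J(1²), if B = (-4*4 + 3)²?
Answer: 7774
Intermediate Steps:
B = 169 (B = (-16 + 3)² = (-13)² = 169)
(B*46)*J(1²) = (169*46)*1² = 7774*1 = 7774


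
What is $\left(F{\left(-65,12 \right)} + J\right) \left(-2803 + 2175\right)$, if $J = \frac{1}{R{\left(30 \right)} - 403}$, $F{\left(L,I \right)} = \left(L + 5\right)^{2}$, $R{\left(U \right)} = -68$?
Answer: $- \frac{6782396}{3} \approx -2.2608 \cdot 10^{6}$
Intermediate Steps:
$F{\left(L,I \right)} = \left(5 + L\right)^{2}$
$J = - \frac{1}{471}$ ($J = \frac{1}{-68 - 403} = \frac{1}{-471} = - \frac{1}{471} \approx -0.0021231$)
$\left(F{\left(-65,12 \right)} + J\right) \left(-2803 + 2175\right) = \left(\left(5 - 65\right)^{2} - \frac{1}{471}\right) \left(-2803 + 2175\right) = \left(\left(-60\right)^{2} - \frac{1}{471}\right) \left(-628\right) = \left(3600 - \frac{1}{471}\right) \left(-628\right) = \frac{1695599}{471} \left(-628\right) = - \frac{6782396}{3}$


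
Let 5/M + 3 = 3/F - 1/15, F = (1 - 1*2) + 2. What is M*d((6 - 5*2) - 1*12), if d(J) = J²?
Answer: -19200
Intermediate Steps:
F = 1 (F = (1 - 2) + 2 = -1 + 2 = 1)
M = -75 (M = 5/(-3 + (3/1 - 1/15)) = 5/(-3 + (3*1 - 1*1/15)) = 5/(-3 + (3 - 1/15)) = 5/(-3 + 44/15) = 5/(-1/15) = 5*(-15) = -75)
M*d((6 - 5*2) - 1*12) = -75*((6 - 5*2) - 1*12)² = -75*((6 - 10) - 12)² = -75*(-4 - 12)² = -75*(-16)² = -75*256 = -19200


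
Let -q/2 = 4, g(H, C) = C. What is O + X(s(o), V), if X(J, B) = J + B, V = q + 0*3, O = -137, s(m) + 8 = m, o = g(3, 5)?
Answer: -148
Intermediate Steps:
q = -8 (q = -2*4 = -8)
o = 5
s(m) = -8 + m
V = -8 (V = -8 + 0*3 = -8 + 0 = -8)
X(J, B) = B + J
O + X(s(o), V) = -137 + (-8 + (-8 + 5)) = -137 + (-8 - 3) = -137 - 11 = -148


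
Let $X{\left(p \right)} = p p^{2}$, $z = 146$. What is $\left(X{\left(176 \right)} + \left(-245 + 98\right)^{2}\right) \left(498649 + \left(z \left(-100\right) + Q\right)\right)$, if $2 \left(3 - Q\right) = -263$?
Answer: $\frac{5300245412295}{2} \approx 2.6501 \cdot 10^{12}$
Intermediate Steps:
$Q = \frac{269}{2}$ ($Q = 3 - - \frac{263}{2} = 3 + \frac{263}{2} = \frac{269}{2} \approx 134.5$)
$X{\left(p \right)} = p^{3}$
$\left(X{\left(176 \right)} + \left(-245 + 98\right)^{2}\right) \left(498649 + \left(z \left(-100\right) + Q\right)\right) = \left(176^{3} + \left(-245 + 98\right)^{2}\right) \left(498649 + \left(146 \left(-100\right) + \frac{269}{2}\right)\right) = \left(5451776 + \left(-147\right)^{2}\right) \left(498649 + \left(-14600 + \frac{269}{2}\right)\right) = \left(5451776 + 21609\right) \left(498649 - \frac{28931}{2}\right) = 5473385 \cdot \frac{968367}{2} = \frac{5300245412295}{2}$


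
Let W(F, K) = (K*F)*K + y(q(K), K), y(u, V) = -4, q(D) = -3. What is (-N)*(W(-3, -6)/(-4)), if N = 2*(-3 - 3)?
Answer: 336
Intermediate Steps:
N = -12 (N = 2*(-6) = -12)
W(F, K) = -4 + F*K² (W(F, K) = (K*F)*K - 4 = (F*K)*K - 4 = F*K² - 4 = -4 + F*K²)
(-N)*(W(-3, -6)/(-4)) = (-1*(-12))*((-4 - 3*(-6)²)/(-4)) = 12*((-4 - 3*36)*(-¼)) = 12*((-4 - 108)*(-¼)) = 12*(-112*(-¼)) = 12*28 = 336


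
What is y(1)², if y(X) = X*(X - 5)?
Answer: 16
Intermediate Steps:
y(X) = X*(-5 + X)
y(1)² = (1*(-5 + 1))² = (1*(-4))² = (-4)² = 16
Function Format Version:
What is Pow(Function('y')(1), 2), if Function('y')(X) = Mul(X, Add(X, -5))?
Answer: 16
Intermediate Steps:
Function('y')(X) = Mul(X, Add(-5, X))
Pow(Function('y')(1), 2) = Pow(Mul(1, Add(-5, 1)), 2) = Pow(Mul(1, -4), 2) = Pow(-4, 2) = 16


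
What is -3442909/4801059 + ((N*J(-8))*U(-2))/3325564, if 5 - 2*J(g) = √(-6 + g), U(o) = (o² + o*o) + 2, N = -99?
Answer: -1041954258791/1451475361116 + 45*I*√14/302324 ≈ -0.71786 + 0.00055693*I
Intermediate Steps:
U(o) = 2 + 2*o² (U(o) = (o² + o²) + 2 = 2*o² + 2 = 2 + 2*o²)
J(g) = 5/2 - √(-6 + g)/2
-3442909/4801059 + ((N*J(-8))*U(-2))/3325564 = -3442909/4801059 + ((-99*(5/2 - √(-6 - 8)/2))*(2 + 2*(-2)²))/3325564 = -3442909*1/4801059 + ((-99*(5/2 - I*√14/2))*(2 + 2*4))*(1/3325564) = -3442909/4801059 + ((-99*(5/2 - I*√14/2))*(2 + 8))*(1/3325564) = -3442909/4801059 + (-99*(5/2 - I*√14/2)*10)*(1/3325564) = -3442909/4801059 + ((-495/2 + 99*I*√14/2)*10)*(1/3325564) = -3442909/4801059 + (-2475 + 495*I*√14)*(1/3325564) = -3442909/4801059 + (-225/302324 + 45*I*√14/302324) = -1041954258791/1451475361116 + 45*I*√14/302324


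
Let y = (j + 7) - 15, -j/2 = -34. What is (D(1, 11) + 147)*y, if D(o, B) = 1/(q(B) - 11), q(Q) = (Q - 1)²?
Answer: 785040/89 ≈ 8820.7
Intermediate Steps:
j = 68 (j = -2*(-34) = 68)
q(Q) = (-1 + Q)²
y = 60 (y = (68 + 7) - 15 = 75 - 15 = 60)
D(o, B) = 1/(-11 + (-1 + B)²) (D(o, B) = 1/((-1 + B)² - 11) = 1/(-11 + (-1 + B)²))
(D(1, 11) + 147)*y = (1/(-11 + (-1 + 11)²) + 147)*60 = (1/(-11 + 10²) + 147)*60 = (1/(-11 + 100) + 147)*60 = (1/89 + 147)*60 = (13084/89)*60 = 785040/89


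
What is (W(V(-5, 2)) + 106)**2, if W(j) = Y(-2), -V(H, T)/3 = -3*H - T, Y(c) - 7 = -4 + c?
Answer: 11449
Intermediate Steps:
Y(c) = 3 + c (Y(c) = 7 + (-4 + c) = 3 + c)
V(H, T) = 3*T + 9*H (V(H, T) = -3*(-3*H - T) = -3*(-T - 3*H) = 3*T + 9*H)
W(j) = 1 (W(j) = 3 - 2 = 1)
(W(V(-5, 2)) + 106)**2 = (1 + 106)**2 = 107**2 = 11449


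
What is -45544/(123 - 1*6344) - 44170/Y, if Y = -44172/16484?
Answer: 1132877792362/68698503 ≈ 16491.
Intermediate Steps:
Y = -11043/4121 (Y = -44172*1/16484 = -11043/4121 ≈ -2.6797)
-45544/(123 - 1*6344) - 44170/Y = -45544/(123 - 1*6344) - 44170/(-11043/4121) = -45544/(123 - 6344) - 44170*(-4121/11043) = -45544/(-6221) + 182024570/11043 = -45544*(-1/6221) + 182024570/11043 = 45544/6221 + 182024570/11043 = 1132877792362/68698503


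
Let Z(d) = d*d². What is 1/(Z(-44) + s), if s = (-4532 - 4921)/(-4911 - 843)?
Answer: -14/1192553 ≈ -1.1740e-5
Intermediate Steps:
Z(d) = d³
s = 23/14 (s = -9453/(-5754) = -9453*(-1/5754) = 23/14 ≈ 1.6429)
1/(Z(-44) + s) = 1/((-44)³ + 23/14) = 1/(-85184 + 23/14) = 1/(-1192553/14) = -14/1192553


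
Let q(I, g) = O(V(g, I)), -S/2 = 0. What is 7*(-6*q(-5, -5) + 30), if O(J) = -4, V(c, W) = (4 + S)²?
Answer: 378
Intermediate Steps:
S = 0 (S = -2*0 = 0)
V(c, W) = 16 (V(c, W) = (4 + 0)² = 4² = 16)
q(I, g) = -4
7*(-6*q(-5, -5) + 30) = 7*(-6*(-4) + 30) = 7*(24 + 30) = 7*54 = 378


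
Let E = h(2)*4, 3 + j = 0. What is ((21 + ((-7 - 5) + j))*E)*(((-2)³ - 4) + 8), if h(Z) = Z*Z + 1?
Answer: -480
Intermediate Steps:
j = -3 (j = -3 + 0 = -3)
h(Z) = 1 + Z² (h(Z) = Z² + 1 = 1 + Z²)
E = 20 (E = (1 + 2²)*4 = (1 + 4)*4 = 5*4 = 20)
((21 + ((-7 - 5) + j))*E)*(((-2)³ - 4) + 8) = ((21 + ((-7 - 5) - 3))*20)*(((-2)³ - 4) + 8) = ((21 + (-12 - 3))*20)*((-8 - 4) + 8) = ((21 - 15)*20)*(-12 + 8) = (6*20)*(-4) = 120*(-4) = -480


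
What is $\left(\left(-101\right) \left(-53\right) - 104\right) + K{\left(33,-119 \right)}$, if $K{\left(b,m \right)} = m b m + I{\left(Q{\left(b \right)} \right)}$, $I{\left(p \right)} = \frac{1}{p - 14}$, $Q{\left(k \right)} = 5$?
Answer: $\frac{4253057}{9} \approx 4.7256 \cdot 10^{5}$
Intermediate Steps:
$I{\left(p \right)} = \frac{1}{-14 + p}$
$K{\left(b,m \right)} = - \frac{1}{9} + b m^{2}$ ($K{\left(b,m \right)} = m b m + \frac{1}{-14 + 5} = b m m + \frac{1}{-9} = b m^{2} - \frac{1}{9} = - \frac{1}{9} + b m^{2}$)
$\left(\left(-101\right) \left(-53\right) - 104\right) + K{\left(33,-119 \right)} = \left(\left(-101\right) \left(-53\right) - 104\right) - \left(\frac{1}{9} - 33 \left(-119\right)^{2}\right) = \left(5353 - 104\right) + \left(- \frac{1}{9} + 33 \cdot 14161\right) = 5249 + \left(- \frac{1}{9} + 467313\right) = 5249 + \frac{4205816}{9} = \frac{4253057}{9}$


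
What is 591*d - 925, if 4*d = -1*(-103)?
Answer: 57173/4 ≈ 14293.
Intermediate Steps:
d = 103/4 (d = (-1*(-103))/4 = (¼)*103 = 103/4 ≈ 25.750)
591*d - 925 = 591*(103/4) - 925 = 60873/4 - 925 = 57173/4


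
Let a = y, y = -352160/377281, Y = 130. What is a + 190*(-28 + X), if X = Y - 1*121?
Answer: -1362336570/377281 ≈ -3610.9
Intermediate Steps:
X = 9 (X = 130 - 1*121 = 130 - 121 = 9)
y = -352160/377281 (y = -352160*1/377281 = -352160/377281 ≈ -0.93342)
a = -352160/377281 ≈ -0.93342
a + 190*(-28 + X) = -352160/377281 + 190*(-28 + 9) = -352160/377281 + 190*(-19) = -352160/377281 - 3610 = -1362336570/377281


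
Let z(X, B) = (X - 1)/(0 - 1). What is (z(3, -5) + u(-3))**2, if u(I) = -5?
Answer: 49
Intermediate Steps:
z(X, B) = 1 - X (z(X, B) = (-1 + X)/(-1) = (-1 + X)*(-1) = 1 - X)
(z(3, -5) + u(-3))**2 = ((1 - 1*3) - 5)**2 = ((1 - 3) - 5)**2 = (-2 - 5)**2 = (-7)**2 = 49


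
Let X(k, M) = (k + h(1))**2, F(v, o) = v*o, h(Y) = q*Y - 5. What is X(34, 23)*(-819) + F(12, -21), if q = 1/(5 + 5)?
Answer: -69378939/100 ≈ -6.9379e+5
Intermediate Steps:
q = 1/10 ≈ 0.10000
h(Y) = -5 + Y/10 (h(Y) = Y/10 - 5 = -5 + Y/10)
F(v, o) = o*v
X(k, M) = (-49/10 + k)**2 (X(k, M) = (k + (-5 + (1/10)*1))**2 = (k + (-5 + 1/10))**2 = (k - 49/10)**2 = (-49/10 + k)**2)
X(34, 23)*(-819) + F(12, -21) = ((-49 + 10*34)**2/100)*(-819) - 21*12 = ((-49 + 340)**2/100)*(-819) - 252 = ((1/100)*291**2)*(-819) - 252 = ((1/100)*84681)*(-819) - 252 = (84681/100)*(-819) - 252 = -69353739/100 - 252 = -69378939/100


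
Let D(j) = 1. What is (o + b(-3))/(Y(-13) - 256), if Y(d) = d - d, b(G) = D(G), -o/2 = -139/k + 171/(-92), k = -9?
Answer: 10835/105984 ≈ 0.10223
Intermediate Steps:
o = -11249/414 (o = -2*(-139/(-9) + 171/(-92)) = -2*(-139*(-⅑) + 171*(-1/92)) = -2*(139/9 - 171/92) = -2*11249/828 = -11249/414 ≈ -27.172)
b(G) = 1
Y(d) = 0
(o + b(-3))/(Y(-13) - 256) = (-11249/414 + 1)/(0 - 256) = -10835/414/(-256) = -10835/414*(-1/256) = 10835/105984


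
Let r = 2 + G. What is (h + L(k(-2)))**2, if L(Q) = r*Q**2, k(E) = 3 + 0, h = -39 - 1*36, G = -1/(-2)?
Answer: 11025/4 ≈ 2756.3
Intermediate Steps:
G = 1/2 (G = -1*(-1/2) = 1/2 ≈ 0.50000)
r = 5/2 (r = 2 + 1/2 = 5/2 ≈ 2.5000)
h = -75 (h = -39 - 36 = -75)
k(E) = 3
L(Q) = 5*Q**2/2
(h + L(k(-2)))**2 = (-75 + (5/2)*3**2)**2 = (-75 + (5/2)*9)**2 = (-75 + 45/2)**2 = (-105/2)**2 = 11025/4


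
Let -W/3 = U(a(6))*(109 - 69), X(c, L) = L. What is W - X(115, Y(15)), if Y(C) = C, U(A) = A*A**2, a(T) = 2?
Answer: -975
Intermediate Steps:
U(A) = A**3
W = -960 (W = -3*2**3*(109 - 69) = -24*40 = -3*320 = -960)
W - X(115, Y(15)) = -960 - 1*15 = -960 - 15 = -975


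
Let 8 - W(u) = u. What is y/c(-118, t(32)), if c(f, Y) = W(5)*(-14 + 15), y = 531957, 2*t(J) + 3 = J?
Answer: 177319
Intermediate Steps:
W(u) = 8 - u
t(J) = -3/2 + J/2
c(f, Y) = 3 (c(f, Y) = (8 - 1*5)*(-14 + 15) = (8 - 5)*1 = 3*1 = 3)
y/c(-118, t(32)) = 531957/3 = 531957*(⅓) = 177319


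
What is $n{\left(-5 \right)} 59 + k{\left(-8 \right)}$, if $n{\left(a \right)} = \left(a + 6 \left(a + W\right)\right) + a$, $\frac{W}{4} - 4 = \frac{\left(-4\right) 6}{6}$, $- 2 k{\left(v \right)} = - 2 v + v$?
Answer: $-2364$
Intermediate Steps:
$k{\left(v \right)} = \frac{v}{2}$ ($k{\left(v \right)} = - \frac{- 2 v + v}{2} = - \frac{\left(-1\right) v}{2} = \frac{v}{2}$)
$W = 0$ ($W = 16 + 4 \frac{\left(-4\right) 6}{6} = 16 + 4 \left(\left(-24\right) \frac{1}{6}\right) = 16 + 4 \left(-4\right) = 16 - 16 = 0$)
$n{\left(a \right)} = 8 a$ ($n{\left(a \right)} = \left(a + 6 \left(a + 0\right)\right) + a = \left(a + 6 a\right) + a = 7 a + a = 8 a$)
$n{\left(-5 \right)} 59 + k{\left(-8 \right)} = 8 \left(-5\right) 59 + \frac{1}{2} \left(-8\right) = \left(-40\right) 59 - 4 = -2360 - 4 = -2364$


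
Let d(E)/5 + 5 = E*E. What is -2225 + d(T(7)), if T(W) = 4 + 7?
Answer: -1645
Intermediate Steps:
T(W) = 11
d(E) = -25 + 5*E² (d(E) = -25 + 5*(E*E) = -25 + 5*E²)
-2225 + d(T(7)) = -2225 + (-25 + 5*11²) = -2225 + (-25 + 5*121) = -2225 + (-25 + 605) = -2225 + 580 = -1645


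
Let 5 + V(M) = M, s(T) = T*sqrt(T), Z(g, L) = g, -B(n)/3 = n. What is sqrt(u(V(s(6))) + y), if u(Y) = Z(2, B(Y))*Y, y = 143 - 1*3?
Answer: sqrt(130 + 12*sqrt(6)) ≈ 12.625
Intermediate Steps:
B(n) = -3*n
s(T) = T**(3/2)
V(M) = -5 + M
y = 140 (y = 143 - 3 = 140)
u(Y) = 2*Y
sqrt(u(V(s(6))) + y) = sqrt(2*(-5 + 6**(3/2)) + 140) = sqrt(2*(-5 + 6*sqrt(6)) + 140) = sqrt((-10 + 12*sqrt(6)) + 140) = sqrt(130 + 12*sqrt(6))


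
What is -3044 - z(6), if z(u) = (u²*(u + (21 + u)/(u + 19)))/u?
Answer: -77162/25 ≈ -3086.5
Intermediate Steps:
z(u) = u*(u + (21 + u)/(19 + u)) (z(u) = (u²*(u + (21 + u)/(19 + u)))/u = u*(u + (21 + u)/(19 + u)))
-3044 - z(6) = -3044 - 6*(21 + 6² + 20*6)/(19 + 6) = -3044 - 6*(21 + 36 + 120)/25 = -3044 - 6*177/25 = -3044 - 1*1062/25 = -3044 - 1062/25 = -77162/25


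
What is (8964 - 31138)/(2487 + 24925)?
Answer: -11087/13706 ≈ -0.80892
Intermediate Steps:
(8964 - 31138)/(2487 + 24925) = -22174/27412 = -22174*1/27412 = -11087/13706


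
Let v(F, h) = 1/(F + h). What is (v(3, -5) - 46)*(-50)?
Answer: 2325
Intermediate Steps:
(v(3, -5) - 46)*(-50) = (1/(3 - 5) - 46)*(-50) = (1/(-2) - 46)*(-50) = (-1/2 - 46)*(-50) = -93/2*(-50) = 2325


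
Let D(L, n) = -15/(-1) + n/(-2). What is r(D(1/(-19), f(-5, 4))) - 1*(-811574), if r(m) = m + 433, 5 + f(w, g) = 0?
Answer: 1624049/2 ≈ 8.1202e+5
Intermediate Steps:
f(w, g) = -5 (f(w, g) = -5 + 0 = -5)
D(L, n) = 15 - n/2 (D(L, n) = -15*(-1) + n*(-½) = 15 - n/2)
r(m) = 433 + m
r(D(1/(-19), f(-5, 4))) - 1*(-811574) = (433 + (15 - ½*(-5))) - 1*(-811574) = (433 + (15 + 5/2)) + 811574 = (433 + 35/2) + 811574 = 901/2 + 811574 = 1624049/2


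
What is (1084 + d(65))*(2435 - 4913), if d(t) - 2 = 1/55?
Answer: -148013418/55 ≈ -2.6912e+6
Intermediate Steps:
d(t) = 111/55 (d(t) = 2 + 1/55 = 111/55)
(1084 + d(65))*(2435 - 4913) = (1084 + 111/55)*(2435 - 4913) = (59731/55)*(-2478) = -148013418/55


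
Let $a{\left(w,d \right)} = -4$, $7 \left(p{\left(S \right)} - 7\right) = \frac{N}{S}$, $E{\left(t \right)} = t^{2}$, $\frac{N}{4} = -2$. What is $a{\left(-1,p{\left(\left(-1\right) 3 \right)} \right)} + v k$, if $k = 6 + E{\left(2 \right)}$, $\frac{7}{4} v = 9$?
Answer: $\frac{332}{7} \approx 47.429$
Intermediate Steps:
$v = \frac{36}{7}$ ($v = \frac{4}{7} \cdot 9 = \frac{36}{7} \approx 5.1429$)
$N = -8$ ($N = 4 \left(-2\right) = -8$)
$p{\left(S \right)} = 7 - \frac{8}{7 S}$ ($p{\left(S \right)} = 7 + \frac{\left(-8\right) \frac{1}{S}}{7} = 7 - \frac{8}{7 S}$)
$k = 10$ ($k = 6 + 2^{2} = 6 + 4 = 10$)
$a{\left(-1,p{\left(\left(-1\right) 3 \right)} \right)} + v k = -4 + \frac{36}{7} \cdot 10 = -4 + \frac{360}{7} = \frac{332}{7}$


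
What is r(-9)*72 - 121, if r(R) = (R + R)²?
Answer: 23207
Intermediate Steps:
r(R) = 4*R² (r(R) = (2*R)² = 4*R²)
r(-9)*72 - 121 = (4*(-9)²)*72 - 121 = (4*81)*72 - 121 = 324*72 - 121 = 23328 - 121 = 23207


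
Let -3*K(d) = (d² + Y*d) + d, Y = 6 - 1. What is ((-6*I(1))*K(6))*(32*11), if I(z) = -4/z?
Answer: -202752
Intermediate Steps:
Y = 5
K(d) = -2*d - d²/3 (K(d) = -((d² + 5*d) + d)/3 = -(d² + 6*d)/3 = -2*d - d²/3)
((-6*I(1))*K(6))*(32*11) = ((-(-24)/1)*(-⅓*6*(6 + 6)))*(32*11) = ((-(-24))*(-⅓*6*12))*352 = (-6*(-4)*(-24))*352 = (24*(-24))*352 = -576*352 = -202752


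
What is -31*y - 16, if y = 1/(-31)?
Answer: -15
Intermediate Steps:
y = -1/31 ≈ -0.032258
-31*y - 16 = -31*(-1/31) - 16 = 1 - 16 = -15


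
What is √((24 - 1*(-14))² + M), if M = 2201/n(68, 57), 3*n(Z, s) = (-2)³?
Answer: 7*√202/4 ≈ 24.872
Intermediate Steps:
n(Z, s) = -8/3 (n(Z, s) = (⅓)*(-2)³ = (⅓)*(-8) = -8/3)
M = -6603/8 (M = 2201/(-8/3) = 2201*(-3/8) = -6603/8 ≈ -825.38)
√((24 - 1*(-14))² + M) = √((24 - 1*(-14))² - 6603/8) = √((24 + 14)² - 6603/8) = √(38² - 6603/8) = √(1444 - 6603/8) = √(4949/8) = 7*√202/4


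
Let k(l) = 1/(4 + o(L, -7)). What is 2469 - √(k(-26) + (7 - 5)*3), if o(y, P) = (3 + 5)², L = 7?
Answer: 2469 - √6953/34 ≈ 2466.5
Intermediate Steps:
o(y, P) = 64 (o(y, P) = 8² = 64)
k(l) = 1/68 (k(l) = 1/(4 + 64) = 1/68)
2469 - √(k(-26) + (7 - 5)*3) = 2469 - √(1/68 + (7 - 5)*3) = 2469 - √(1/68 + 2*3) = 2469 - √(1/68 + 6) = 2469 - √(409/68) = 2469 - √6953/34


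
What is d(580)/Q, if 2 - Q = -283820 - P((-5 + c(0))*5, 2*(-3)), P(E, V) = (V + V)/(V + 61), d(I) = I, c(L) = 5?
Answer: 15950/7805099 ≈ 0.0020435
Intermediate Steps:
P(E, V) = 2*V/(61 + V) (P(E, V) = (2*V)/(61 + V) = 2*V/(61 + V))
Q = 15610198/55 (Q = 2 - (-283820 - 2*2*(-3)/(61 + 2*(-3))) = 2 - (-283820 - 2*(-6)/(61 - 6)) = 2 - (-283820 - 2*(-6)/55) = 2 - (-283820 - 1*(-12/55)) = 2 - (-283820 + 12/55) = 2 - 1*(-15610088/55) = 2 + 15610088/55 = 15610198/55 ≈ 2.8382e+5)
d(580)/Q = 580/(15610198/55) = 580*(55/15610198) = 15950/7805099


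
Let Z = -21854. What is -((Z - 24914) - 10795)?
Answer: 57563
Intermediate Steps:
-((Z - 24914) - 10795) = -((-21854 - 24914) - 10795) = -(-46768 - 10795) = -1*(-57563) = 57563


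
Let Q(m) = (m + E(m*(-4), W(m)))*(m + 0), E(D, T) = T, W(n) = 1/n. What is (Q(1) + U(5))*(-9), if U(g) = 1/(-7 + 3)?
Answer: -63/4 ≈ -15.750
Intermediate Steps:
Q(m) = m*(m + 1/m) (Q(m) = (m + 1/m)*(m + 0) = (m + 1/m)*m = m*(m + 1/m))
U(g) = -¼ (U(g) = 1/(-4) = -¼)
(Q(1) + U(5))*(-9) = ((1 + 1²) - ¼)*(-9) = ((1 + 1) - ¼)*(-9) = (2 - ¼)*(-9) = (7/4)*(-9) = -63/4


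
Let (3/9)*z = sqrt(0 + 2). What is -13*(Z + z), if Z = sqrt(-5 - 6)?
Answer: -39*sqrt(2) - 13*I*sqrt(11) ≈ -55.154 - 43.116*I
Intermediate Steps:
z = 3*sqrt(2) (z = 3*sqrt(0 + 2) = 3*sqrt(2) ≈ 4.2426)
Z = I*sqrt(11) (Z = sqrt(-11) = I*sqrt(11) ≈ 3.3166*I)
-13*(Z + z) = -13*(I*sqrt(11) + 3*sqrt(2)) = -13*(3*sqrt(2) + I*sqrt(11)) = -39*sqrt(2) - 13*I*sqrt(11)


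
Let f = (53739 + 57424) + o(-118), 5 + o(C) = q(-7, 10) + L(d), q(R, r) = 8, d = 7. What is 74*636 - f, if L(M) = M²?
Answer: -64151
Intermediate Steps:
o(C) = 52 (o(C) = -5 + (8 + 7²) = -5 + (8 + 49) = -5 + 57 = 52)
f = 111215 (f = (53739 + 57424) + 52 = 111163 + 52 = 111215)
74*636 - f = 74*636 - 1*111215 = 47064 - 111215 = -64151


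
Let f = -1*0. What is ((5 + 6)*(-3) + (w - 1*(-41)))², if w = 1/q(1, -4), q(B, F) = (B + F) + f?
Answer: 529/9 ≈ 58.778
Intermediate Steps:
f = 0
q(B, F) = B + F (q(B, F) = (B + F) + 0 = B + F)
w = -⅓ (w = 1/(1 - 4) = 1/(-3) = -⅓ ≈ -0.33333)
((5 + 6)*(-3) + (w - 1*(-41)))² = ((5 + 6)*(-3) + (-⅓ - 1*(-41)))² = (11*(-3) + (-⅓ + 41))² = (-33 + 122/3)² = (23/3)² = 529/9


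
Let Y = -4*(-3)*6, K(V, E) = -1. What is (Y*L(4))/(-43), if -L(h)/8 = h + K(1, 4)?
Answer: 1728/43 ≈ 40.186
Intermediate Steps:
Y = 72 (Y = 12*6 = 72)
L(h) = 8 - 8*h (L(h) = -8*(h - 1) = -8*(-1 + h) = 8 - 8*h)
(Y*L(4))/(-43) = (72*(8 - 8*4))/(-43) = (72*(8 - 32))*(-1/43) = (72*(-24))*(-1/43) = -1728*(-1/43) = 1728/43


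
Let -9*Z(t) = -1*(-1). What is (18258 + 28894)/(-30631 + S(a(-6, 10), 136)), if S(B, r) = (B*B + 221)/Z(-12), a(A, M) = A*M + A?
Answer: -2947/4489 ≈ -0.65649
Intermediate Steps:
a(A, M) = A + A*M
Z(t) = -⅑ (Z(t) = -(-1)*(-1)/9 = -⅑*1 = -⅑)
S(B, r) = -1989 - 9*B² (S(B, r) = (B*B + 221)/(-⅑) = (B² + 221)*(-9) = (221 + B²)*(-9) = -1989 - 9*B²)
(18258 + 28894)/(-30631 + S(a(-6, 10), 136)) = (18258 + 28894)/(-30631 + (-1989 - 9*36*(1 + 10)²)) = 47152/(-30631 + (-1989 - 9*(-6*11)²)) = 47152/(-30631 + (-1989 - 9*(-66)²)) = 47152/(-30631 + (-1989 - 9*4356)) = 47152/(-30631 + (-1989 - 39204)) = 47152/(-30631 - 41193) = 47152/(-71824) = 47152*(-1/71824) = -2947/4489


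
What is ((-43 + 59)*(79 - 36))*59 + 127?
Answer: 40719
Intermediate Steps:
((-43 + 59)*(79 - 36))*59 + 127 = (16*43)*59 + 127 = 688*59 + 127 = 40592 + 127 = 40719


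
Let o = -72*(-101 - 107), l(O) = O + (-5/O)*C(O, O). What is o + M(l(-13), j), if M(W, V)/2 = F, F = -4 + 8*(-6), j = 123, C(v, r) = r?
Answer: 14872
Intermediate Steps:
l(O) = -5 + O (l(O) = O + (-5/O)*O = O - 5 = -5 + O)
F = -52 (F = -4 - 48 = -52)
M(W, V) = -104 (M(W, V) = 2*(-52) = -104)
o = 14976 (o = -72*(-208) = 14976)
o + M(l(-13), j) = 14976 - 104 = 14872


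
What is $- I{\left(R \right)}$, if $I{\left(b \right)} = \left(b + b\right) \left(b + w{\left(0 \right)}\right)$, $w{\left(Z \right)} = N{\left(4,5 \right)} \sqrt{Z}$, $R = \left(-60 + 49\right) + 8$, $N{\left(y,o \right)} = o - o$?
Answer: $-18$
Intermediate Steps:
$N{\left(y,o \right)} = 0$
$R = -3$ ($R = -11 + 8 = -3$)
$w{\left(Z \right)} = 0$ ($w{\left(Z \right)} = 0 \sqrt{Z} = 0$)
$I{\left(b \right)} = 2 b^{2}$ ($I{\left(b \right)} = \left(b + b\right) \left(b + 0\right) = 2 b b = 2 b^{2}$)
$- I{\left(R \right)} = - 2 \left(-3\right)^{2} = - 2 \cdot 9 = \left(-1\right) 18 = -18$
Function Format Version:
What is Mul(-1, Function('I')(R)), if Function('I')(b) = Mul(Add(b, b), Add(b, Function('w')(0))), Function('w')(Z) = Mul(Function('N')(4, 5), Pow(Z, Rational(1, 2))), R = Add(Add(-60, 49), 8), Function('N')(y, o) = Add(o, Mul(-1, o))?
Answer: -18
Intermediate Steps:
Function('N')(y, o) = 0
R = -3 (R = Add(-11, 8) = -3)
Function('w')(Z) = 0 (Function('w')(Z) = Mul(0, Pow(Z, Rational(1, 2))) = 0)
Function('I')(b) = Mul(2, Pow(b, 2)) (Function('I')(b) = Mul(Add(b, b), Add(b, 0)) = Mul(Mul(2, b), b) = Mul(2, Pow(b, 2)))
Mul(-1, Function('I')(R)) = Mul(-1, Mul(2, Pow(-3, 2))) = Mul(-1, Mul(2, 9)) = Mul(-1, 18) = -18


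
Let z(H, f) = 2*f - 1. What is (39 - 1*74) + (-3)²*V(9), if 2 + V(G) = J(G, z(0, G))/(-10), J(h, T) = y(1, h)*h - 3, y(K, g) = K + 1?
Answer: -133/2 ≈ -66.500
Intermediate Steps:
y(K, g) = 1 + K
z(H, f) = -1 + 2*f
J(h, T) = -3 + 2*h (J(h, T) = (1 + 1)*h - 3 = 2*h - 3 = -3 + 2*h)
V(G) = -17/10 - G/5 (V(G) = -2 + (-3 + 2*G)/(-10) = -2 + (-3 + 2*G)*(-⅒) = -2 + (3/10 - G/5) = -17/10 - G/5)
(39 - 1*74) + (-3)²*V(9) = (39 - 1*74) + (-3)²*(-17/10 - ⅕*9) = (39 - 74) + 9*(-17/10 - 9/5) = -35 + 9*(-7/2) = -35 - 63/2 = -133/2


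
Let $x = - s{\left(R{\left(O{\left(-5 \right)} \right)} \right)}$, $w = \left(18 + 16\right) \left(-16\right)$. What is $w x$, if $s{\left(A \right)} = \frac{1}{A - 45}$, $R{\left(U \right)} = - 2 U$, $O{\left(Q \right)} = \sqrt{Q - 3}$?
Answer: $- \frac{1440}{121} + \frac{128 i \sqrt{2}}{121} \approx -11.901 + 1.496 i$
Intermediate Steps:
$O{\left(Q \right)} = \sqrt{-3 + Q}$
$s{\left(A \right)} = \frac{1}{-45 + A}$
$w = -544$ ($w = 34 \left(-16\right) = -544$)
$x = - \frac{1}{-45 - 4 i \sqrt{2}}$ ($x = - \frac{1}{-45 - 2 \sqrt{-3 - 5}} = - \frac{1}{-45 - 2 \sqrt{-8}} = - \frac{1}{-45 - 2 \cdot 2 i \sqrt{2}} = - \frac{1}{-45 - 4 i \sqrt{2}} \approx 0.021877 - 0.0027501 i$)
$w x = - 544 \left(\frac{45}{2057} - \frac{4 i \sqrt{2}}{2057}\right) = - \frac{1440}{121} + \frac{128 i \sqrt{2}}{121}$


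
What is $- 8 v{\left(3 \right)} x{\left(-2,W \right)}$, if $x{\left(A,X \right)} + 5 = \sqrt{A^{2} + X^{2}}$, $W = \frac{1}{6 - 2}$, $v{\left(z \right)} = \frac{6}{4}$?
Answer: $60 - 3 \sqrt{65} \approx 35.813$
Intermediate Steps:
$v{\left(z \right)} = \frac{3}{2}$ ($v{\left(z \right)} = 6 \cdot \frac{1}{4} = \frac{3}{2}$)
$W = \frac{1}{4} \approx 0.25$
$x{\left(A,X \right)} = -5 + \sqrt{A^{2} + X^{2}}$
$- 8 v{\left(3 \right)} x{\left(-2,W \right)} = \left(-8\right) \frac{3}{2} \left(-5 + \sqrt{\left(-2\right)^{2} + \left(\frac{1}{4}\right)^{2}}\right) = - 12 \left(-5 + \sqrt{4 + \frac{1}{16}}\right) = - 12 \left(-5 + \sqrt{\frac{65}{16}}\right) = - 12 \left(-5 + \frac{\sqrt{65}}{4}\right) = 60 - 3 \sqrt{65}$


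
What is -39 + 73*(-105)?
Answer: -7704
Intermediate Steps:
-39 + 73*(-105) = -39 - 7665 = -7704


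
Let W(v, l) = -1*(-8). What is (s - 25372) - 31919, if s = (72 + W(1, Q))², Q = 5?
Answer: -50891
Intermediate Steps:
W(v, l) = 8
s = 6400 (s = (72 + 8)² = 80² = 6400)
(s - 25372) - 31919 = (6400 - 25372) - 31919 = -18972 - 31919 = -50891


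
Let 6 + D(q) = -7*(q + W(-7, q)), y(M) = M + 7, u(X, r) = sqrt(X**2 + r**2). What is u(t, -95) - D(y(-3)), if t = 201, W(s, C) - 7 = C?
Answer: 111 + sqrt(49426) ≈ 333.32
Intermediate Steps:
W(s, C) = 7 + C
y(M) = 7 + M
D(q) = -55 - 14*q (D(q) = -6 - 7*(q + (7 + q)) = -6 - 7*(7 + 2*q) = -6 + (-49 - 14*q) = -55 - 14*q)
u(t, -95) - D(y(-3)) = sqrt(201**2 + (-95)**2) - (-55 - 14*(7 - 3)) = sqrt(40401 + 9025) - (-55 - 14*4) = sqrt(49426) - (-55 - 56) = sqrt(49426) - 1*(-111) = sqrt(49426) + 111 = 111 + sqrt(49426)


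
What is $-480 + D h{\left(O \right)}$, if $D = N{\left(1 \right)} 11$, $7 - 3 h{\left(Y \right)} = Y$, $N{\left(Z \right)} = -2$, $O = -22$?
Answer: $- \frac{2078}{3} \approx -692.67$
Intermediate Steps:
$h{\left(Y \right)} = \frac{7}{3} - \frac{Y}{3}$
$D = -22$ ($D = \left(-2\right) 11 = -22$)
$-480 + D h{\left(O \right)} = -480 - 22 \left(\frac{7}{3} - - \frac{22}{3}\right) = -480 - 22 \left(\frac{7}{3} + \frac{22}{3}\right) = -480 - \frac{638}{3} = - \frac{2078}{3}$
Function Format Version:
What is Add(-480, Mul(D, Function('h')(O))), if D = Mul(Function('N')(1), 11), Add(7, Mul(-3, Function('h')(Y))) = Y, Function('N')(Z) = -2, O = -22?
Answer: Rational(-2078, 3) ≈ -692.67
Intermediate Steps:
Function('h')(Y) = Add(Rational(7, 3), Mul(Rational(-1, 3), Y))
D = -22 (D = Mul(-2, 11) = -22)
Add(-480, Mul(D, Function('h')(O))) = Add(-480, Mul(-22, Add(Rational(7, 3), Mul(Rational(-1, 3), -22)))) = Add(-480, Mul(-22, Add(Rational(7, 3), Rational(22, 3)))) = Add(-480, Mul(-22, Rational(29, 3))) = Add(-480, Rational(-638, 3)) = Rational(-2078, 3)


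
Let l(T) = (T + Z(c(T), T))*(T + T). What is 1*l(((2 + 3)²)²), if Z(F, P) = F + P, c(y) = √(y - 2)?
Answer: 1562500 + 1250*√623 ≈ 1.5937e+6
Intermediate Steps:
c(y) = √(-2 + y)
l(T) = 2*T*(√(-2 + T) + 2*T) (l(T) = (T + (√(-2 + T) + T))*(T + T) = (T + (T + √(-2 + T)))*(2*T) = (√(-2 + T) + 2*T)*(2*T) = 2*T*(√(-2 + T) + 2*T))
1*l(((2 + 3)²)²) = 1*(2*((2 + 3)²)²*(√(-2 + ((2 + 3)²)²) + 2*((2 + 3)²)²)) = 1*(2*(5²)²*(√(-2 + (5²)²) + 2*(5²)²)) = 1*(2*25²*(√(-2 + 25²) + 2*25²)) = 1*(2*625*(√(-2 + 625) + 2*625)) = 1*(2*625*(√623 + 1250)) = 1*(2*625*(1250 + √623)) = 1*(1562500 + 1250*√623) = 1562500 + 1250*√623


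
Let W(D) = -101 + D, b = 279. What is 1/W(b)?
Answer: 1/178 ≈ 0.0056180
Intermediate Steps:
1/W(b) = 1/(-101 + 279) = 1/178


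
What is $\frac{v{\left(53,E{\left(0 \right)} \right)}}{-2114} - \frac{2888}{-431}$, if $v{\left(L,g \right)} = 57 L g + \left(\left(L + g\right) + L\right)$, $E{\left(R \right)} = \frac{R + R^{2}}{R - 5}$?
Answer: $\frac{3029773}{455567} \approx 6.6506$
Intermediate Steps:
$E{\left(R \right)} = \frac{R + R^{2}}{-5 + R}$
$v{\left(L,g \right)} = g + 2 L + 57 L g$ ($v{\left(L,g \right)} = 57 L g + \left(g + 2 L\right) = g + 2 L + 57 L g$)
$\frac{v{\left(53,E{\left(0 \right)} \right)}}{-2114} - \frac{2888}{-431} = \frac{\frac{0 \left(1 + 0\right)}{-5 + 0} + 2 \cdot 53 + 57 \cdot 53 \frac{0 \left(1 + 0\right)}{-5 + 0}}{-2114} - \frac{2888}{-431} = \left(0 \frac{1}{-5} \cdot 1 + 106 + 57 \cdot 53 \cdot 0 \frac{1}{-5} \cdot 1\right) \left(- \frac{1}{2114}\right) - - \frac{2888}{431} = \left(0 \left(- \frac{1}{5}\right) 1 + 106 + 57 \cdot 53 \cdot 0 \left(- \frac{1}{5}\right) 1\right) \left(- \frac{1}{2114}\right) + \frac{2888}{431} = \left(0 + 106 + 57 \cdot 53 \cdot 0\right) \left(- \frac{1}{2114}\right) + \frac{2888}{431} = \left(0 + 106 + 0\right) \left(- \frac{1}{2114}\right) + \frac{2888}{431} = 106 \left(- \frac{1}{2114}\right) + \frac{2888}{431} = - \frac{53}{1057} + \frac{2888}{431} = \frac{3029773}{455567}$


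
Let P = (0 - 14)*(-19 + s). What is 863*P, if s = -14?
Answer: 398706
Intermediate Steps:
P = 462 (P = (0 - 14)*(-19 - 14) = -14*(-33) = 462)
863*P = 863*462 = 398706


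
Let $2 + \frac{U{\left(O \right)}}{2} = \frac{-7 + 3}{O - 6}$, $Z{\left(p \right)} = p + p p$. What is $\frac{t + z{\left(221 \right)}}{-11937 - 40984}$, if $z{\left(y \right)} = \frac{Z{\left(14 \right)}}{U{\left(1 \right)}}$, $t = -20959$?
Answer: $\frac{42093}{105842} \approx 0.3977$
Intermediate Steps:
$Z{\left(p \right)} = p + p^{2}$
$U{\left(O \right)} = -4 - \frac{8}{-6 + O}$ ($U{\left(O \right)} = -4 + 2 \frac{-7 + 3}{O - 6} = -4 + 2 \left(- \frac{4}{-6 + O}\right) = -4 - \frac{8}{-6 + O}$)
$z{\left(y \right)} = - \frac{175}{2}$ ($z{\left(y \right)} = \frac{14 \left(1 + 14\right)}{4 \frac{1}{-6 + 1} \left(4 - 1\right)} = \frac{14 \cdot 15}{4 \frac{1}{-5} \left(4 - 1\right)} = \frac{210}{4 \left(- \frac{1}{5}\right) 3} = \frac{210}{- \frac{12}{5}} = 210 \left(- \frac{5}{12}\right) = - \frac{175}{2}$)
$\frac{t + z{\left(221 \right)}}{-11937 - 40984} = \frac{-20959 - \frac{175}{2}}{-11937 - 40984} = - \frac{42093}{2 \left(-52921\right)} = \left(- \frac{42093}{2}\right) \left(- \frac{1}{52921}\right) = \frac{42093}{105842}$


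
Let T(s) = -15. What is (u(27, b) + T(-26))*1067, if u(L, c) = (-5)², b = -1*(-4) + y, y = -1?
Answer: 10670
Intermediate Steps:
b = 3 (b = -1*(-4) - 1 = 4 - 1 = 3)
u(L, c) = 25
(u(27, b) + T(-26))*1067 = (25 - 15)*1067 = 10*1067 = 10670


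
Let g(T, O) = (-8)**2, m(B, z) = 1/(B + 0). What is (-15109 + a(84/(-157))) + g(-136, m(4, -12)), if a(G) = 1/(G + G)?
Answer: -2527717/168 ≈ -15046.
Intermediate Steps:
m(B, z) = 1/B
a(G) = 1/(2*G)
g(T, O) = 64
(-15109 + a(84/(-157))) + g(-136, m(4, -12)) = (-15109 + 1/(2*((84/(-157))))) + 64 = (-15109 + 1/(2*((84*(-1/157))))) + 64 = (-15109 + 1/(2*(-84/157))) + 64 = (-15109 + (1/2)*(-157/84)) + 64 = (-15109 - 157/168) + 64 = -2538469/168 + 64 = -2527717/168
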